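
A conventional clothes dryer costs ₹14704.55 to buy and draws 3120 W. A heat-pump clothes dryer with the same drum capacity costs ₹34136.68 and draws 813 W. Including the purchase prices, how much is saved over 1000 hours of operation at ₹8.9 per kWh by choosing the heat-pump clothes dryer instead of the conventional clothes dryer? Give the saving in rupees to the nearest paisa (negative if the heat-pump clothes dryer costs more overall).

conventional clothes dryer: ₹14704.55 + (3120/1000) kW × 1000 h × ₹8.9 = ₹14704.55 + ₹27768 = ₹42472.55
heat-pump clothes dryer: ₹34136.68 + (813/1000) kW × 1000 h × ₹8.9 = ₹34136.68 + ₹7235.7 = ₹41372.38
Saving = ₹42472.55 − ₹41372.38 = ₹1100.17

₹1100.17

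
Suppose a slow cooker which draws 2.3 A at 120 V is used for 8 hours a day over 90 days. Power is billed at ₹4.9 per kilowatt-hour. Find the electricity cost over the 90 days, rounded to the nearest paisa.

Power = 2.3 A × 120 V = 276 W = 0.276 kW
Runtime = 8 h/day × 90 days = 720 h
Energy = 0.276 kW × 720 h = 198.72 kWh
Cost = 198.72 kWh × ₹4.9/kWh = ₹973.73

₹973.73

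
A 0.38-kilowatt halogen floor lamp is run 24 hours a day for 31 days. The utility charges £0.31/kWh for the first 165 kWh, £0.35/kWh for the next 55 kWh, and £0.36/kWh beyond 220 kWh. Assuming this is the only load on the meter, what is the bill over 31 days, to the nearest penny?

£92.98

Runtime = 24 h × 31 = 744 h
Energy = 0.38 kW × 744 h = 282.72 kWh
Tier 1 (0–165 kWh): 165 × £0.31 = £51.15
Tier 2 (165–220 kWh): 55 × £0.35 = £19.25
Above 220 kWh: 62.72 × £0.36 = £22.5792
Bill = £92.98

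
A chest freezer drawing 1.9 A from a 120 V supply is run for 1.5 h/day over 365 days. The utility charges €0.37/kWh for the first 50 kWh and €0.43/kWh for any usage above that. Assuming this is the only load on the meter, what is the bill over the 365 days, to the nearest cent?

Power = 1.9 A × 120 V = 228 W = 0.228 kW
Runtime = 1.5 h/day × 365 days = 547.5 h
Energy = 0.228 kW × 547.5 h = 124.83 kWh
Tier 1 (0–50 kWh): 50 × €0.37 = €18.5
Above 50 kWh: 74.83 × €0.43 = €32.1769
Bill = €50.68

€50.68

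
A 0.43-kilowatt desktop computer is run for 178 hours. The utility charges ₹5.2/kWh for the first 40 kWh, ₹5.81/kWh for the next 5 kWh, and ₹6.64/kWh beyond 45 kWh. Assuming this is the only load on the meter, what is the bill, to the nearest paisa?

Energy = 0.43 kW × 178 h = 76.54 kWh
Tier 1 (0–40 kWh): 40 × ₹5.2 = ₹208
Tier 2 (40–45 kWh): 5 × ₹5.81 = ₹29.05
Above 45 kWh: 31.54 × ₹6.64 = ₹209.4256
Bill = ₹446.48

₹446.48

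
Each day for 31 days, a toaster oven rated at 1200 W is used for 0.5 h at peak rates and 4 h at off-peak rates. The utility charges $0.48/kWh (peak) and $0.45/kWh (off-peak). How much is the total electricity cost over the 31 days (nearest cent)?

$75.89

Peak energy = 1.2 kW × 0.5 h × 31 = 18.6 kWh
Off-peak energy = 1.2 kW × 4 h × 31 = 148.8 kWh
Cost = 18.6 × $0.48 + 148.8 × $0.45 = $8.928 + $66.96 = $75.89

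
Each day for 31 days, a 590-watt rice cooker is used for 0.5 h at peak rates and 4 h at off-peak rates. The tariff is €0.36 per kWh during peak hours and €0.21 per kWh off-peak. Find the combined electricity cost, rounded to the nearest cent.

€18.66

Peak energy = 0.59 kW × 0.5 h × 31 = 9.145 kWh
Off-peak energy = 0.59 kW × 4 h × 31 = 73.16 kWh
Cost = 9.145 × €0.36 + 73.16 × €0.21 = €3.2922 + €15.3636 = €18.66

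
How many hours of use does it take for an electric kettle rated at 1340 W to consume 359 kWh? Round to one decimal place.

Hours = 359 kWh ÷ 1.34 kW = 267.9 h

267.9 h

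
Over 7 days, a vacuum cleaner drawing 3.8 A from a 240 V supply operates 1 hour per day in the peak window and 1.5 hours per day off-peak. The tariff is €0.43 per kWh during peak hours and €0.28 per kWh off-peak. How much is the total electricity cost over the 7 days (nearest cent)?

Power = 3.8 A × 240 V = 912 W = 0.912 kW
Peak energy = 0.912 kW × 1 h × 7 = 6.384 kWh
Off-peak energy = 0.912 kW × 1.5 h × 7 = 9.576 kWh
Cost = 6.384 × €0.43 + 9.576 × €0.28 = €2.74512 + €2.68128 = €5.43

€5.43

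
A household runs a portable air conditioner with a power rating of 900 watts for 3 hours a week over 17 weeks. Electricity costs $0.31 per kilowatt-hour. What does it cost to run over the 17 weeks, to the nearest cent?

Runtime = 3 h/week × 17 weeks = 51 h
Energy = 0.9 kW × 51 h = 45.9 kWh
Cost = 45.9 kWh × $0.31/kWh = $14.23

$14.23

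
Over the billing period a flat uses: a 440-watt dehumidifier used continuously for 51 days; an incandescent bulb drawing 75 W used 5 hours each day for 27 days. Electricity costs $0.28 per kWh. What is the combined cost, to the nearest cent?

$153.63

dehumidifier: Runtime = 24 h × 51 = 1224 h
dehumidifier: 0.44 kW × 1224 h = 538.56 kWh
incandescent bulb: Runtime = 5 h/day × 27 days = 135 h
incandescent bulb: 0.075 kW × 135 h = 10.125 kWh
Total energy = 548.685 kWh
Cost = 548.685 × $0.28 = $153.63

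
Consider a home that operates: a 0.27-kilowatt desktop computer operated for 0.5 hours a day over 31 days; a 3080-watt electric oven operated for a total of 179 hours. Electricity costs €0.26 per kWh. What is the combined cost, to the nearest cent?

desktop computer: Runtime = 0.5 h/day × 31 days = 15.5 h
desktop computer: 0.27 kW × 15.5 h = 4.185 kWh
electric oven: 3.08 kW × 179 h = 551.32 kWh
Total energy = 555.505 kWh
Cost = 555.505 × €0.26 = €144.43

€144.43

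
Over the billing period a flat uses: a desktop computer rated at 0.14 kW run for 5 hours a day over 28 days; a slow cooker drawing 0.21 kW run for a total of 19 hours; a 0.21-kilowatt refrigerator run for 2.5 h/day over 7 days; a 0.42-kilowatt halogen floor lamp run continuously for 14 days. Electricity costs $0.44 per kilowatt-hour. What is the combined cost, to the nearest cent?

desktop computer: Runtime = 5 h/day × 28 days = 140 h
desktop computer: 0.14 kW × 140 h = 19.6 kWh
slow cooker: 0.21 kW × 19 h = 3.99 kWh
refrigerator: Runtime = 2.5 h/day × 7 days = 17.5 h
refrigerator: 0.21 kW × 17.5 h = 3.675 kWh
halogen floor lamp: Runtime = 24 h × 14 = 336 h
halogen floor lamp: 0.42 kW × 336 h = 141.12 kWh
Total energy = 168.385 kWh
Cost = 168.385 × $0.44 = $74.09

$74.09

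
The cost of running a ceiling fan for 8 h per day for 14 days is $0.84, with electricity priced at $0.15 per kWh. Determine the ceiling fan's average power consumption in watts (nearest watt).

Energy = $0.84 ÷ $0.15/kWh = 5.6 kWh
Runtime = 8 h/day × 14 days = 112 h
Power = 5.6 kWh ÷ 112 h = 0.05 kW = 50 W

50 W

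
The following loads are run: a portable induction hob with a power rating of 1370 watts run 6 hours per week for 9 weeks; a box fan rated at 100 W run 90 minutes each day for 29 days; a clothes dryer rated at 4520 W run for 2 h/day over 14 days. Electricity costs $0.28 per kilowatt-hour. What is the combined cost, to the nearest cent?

$57.37

portable induction hob: Runtime = 6 h/week × 9 weeks = 54 h
portable induction hob: 1.37 kW × 54 h = 73.98 kWh
box fan: Runtime = 90 min × 29 = 2610 min = 43.5 h
box fan: 0.1 kW × 43.5 h = 4.35 kWh
clothes dryer: Runtime = 2 h/day × 14 days = 28 h
clothes dryer: 4.52 kW × 28 h = 126.56 kWh
Total energy = 204.89 kWh
Cost = 204.89 × $0.28 = $57.37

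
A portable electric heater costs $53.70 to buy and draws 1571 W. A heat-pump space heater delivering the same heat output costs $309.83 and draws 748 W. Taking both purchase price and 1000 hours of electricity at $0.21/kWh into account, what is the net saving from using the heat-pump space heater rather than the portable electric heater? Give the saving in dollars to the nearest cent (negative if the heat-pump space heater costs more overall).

-$83.30

portable electric heater: $53.70 + (1571/1000) kW × 1000 h × $0.21 = $53.70 + $329.91 = $383.61
heat-pump space heater: $309.83 + (748/1000) kW × 1000 h × $0.21 = $309.83 + $157.08 = $466.91
Saving = $383.61 − $466.91 = −$83.3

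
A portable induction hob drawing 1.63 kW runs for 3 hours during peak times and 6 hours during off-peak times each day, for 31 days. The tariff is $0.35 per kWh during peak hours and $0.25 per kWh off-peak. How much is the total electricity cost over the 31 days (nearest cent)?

Peak energy = 1.63 kW × 3 h × 31 = 151.59 kWh
Off-peak energy = 1.63 kW × 6 h × 31 = 303.18 kWh
Cost = 151.59 × $0.35 + 303.18 × $0.25 = $53.0565 + $75.795 = $128.85

$128.85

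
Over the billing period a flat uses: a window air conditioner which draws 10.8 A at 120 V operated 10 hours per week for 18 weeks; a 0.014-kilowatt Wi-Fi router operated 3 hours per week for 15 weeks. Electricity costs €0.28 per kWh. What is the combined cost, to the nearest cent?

€65.49

window air conditioner: Power = 10.8 A × 120 V = 1296 W = 1.296 kW
window air conditioner: Runtime = 10 h/week × 18 weeks = 180 h
window air conditioner: 1.296 kW × 180 h = 233.28 kWh
Wi-Fi router: Runtime = 3 h/week × 15 weeks = 45 h
Wi-Fi router: 0.014 kW × 45 h = 0.63 kWh
Total energy = 233.91 kWh
Cost = 233.91 × €0.28 = €65.49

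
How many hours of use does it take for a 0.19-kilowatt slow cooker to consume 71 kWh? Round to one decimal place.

373.7 h

Hours = 71 kWh ÷ 0.19 kW = 373.7 h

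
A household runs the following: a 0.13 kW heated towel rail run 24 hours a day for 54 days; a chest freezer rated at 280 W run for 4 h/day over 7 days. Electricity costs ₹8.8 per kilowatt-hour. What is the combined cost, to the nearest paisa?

₹1551.62

heated towel rail: Runtime = 24 h × 54 = 1296 h
heated towel rail: 0.13 kW × 1296 h = 168.48 kWh
chest freezer: Runtime = 4 h/day × 7 days = 28 h
chest freezer: 0.28 kW × 28 h = 7.84 kWh
Total energy = 176.32 kWh
Cost = 176.32 × ₹8.8 = ₹1551.62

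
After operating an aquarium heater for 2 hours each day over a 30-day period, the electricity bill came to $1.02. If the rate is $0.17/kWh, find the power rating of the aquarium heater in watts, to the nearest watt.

Energy = $1.02 ÷ $0.17/kWh = 6 kWh
Runtime = 2 h/day × 30 days = 60 h
Power = 6 kWh ÷ 60 h = 0.1 kW = 100 W

100 W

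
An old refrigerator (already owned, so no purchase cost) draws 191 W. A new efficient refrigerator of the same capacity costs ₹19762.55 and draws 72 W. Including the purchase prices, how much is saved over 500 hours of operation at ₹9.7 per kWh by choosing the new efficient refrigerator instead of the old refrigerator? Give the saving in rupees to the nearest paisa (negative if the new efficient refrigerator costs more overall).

old refrigerator: ₹0.00 + (191/1000) kW × 500 h × ₹9.7 = ₹0.00 + ₹926.35 = ₹926.35
new efficient refrigerator: ₹19762.55 + (72/1000) kW × 500 h × ₹9.7 = ₹19762.55 + ₹349.2 = ₹20111.75
Saving = ₹926.35 − ₹20111.75 = −₹19185.4

-₹19185.40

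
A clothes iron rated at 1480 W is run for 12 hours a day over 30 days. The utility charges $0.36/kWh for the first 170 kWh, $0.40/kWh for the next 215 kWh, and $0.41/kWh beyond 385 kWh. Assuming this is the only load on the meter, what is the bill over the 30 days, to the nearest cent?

Runtime = 12 h/day × 30 days = 360 h
Energy = 1.48 kW × 360 h = 532.8 kWh
Tier 1 (0–170 kWh): 170 × $0.36 = $61.2
Tier 2 (170–385 kWh): 215 × $0.40 = $86
Above 385 kWh: 147.8 × $0.41 = $60.598
Bill = $207.80

$207.80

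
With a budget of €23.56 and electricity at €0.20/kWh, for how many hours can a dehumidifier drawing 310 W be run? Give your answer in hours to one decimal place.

Energy available = €23.56 ÷ €0.20/kWh = 117.8 kWh
Hours = 117.8 kWh ÷ 0.31 kW = 380.0 h

380.0 h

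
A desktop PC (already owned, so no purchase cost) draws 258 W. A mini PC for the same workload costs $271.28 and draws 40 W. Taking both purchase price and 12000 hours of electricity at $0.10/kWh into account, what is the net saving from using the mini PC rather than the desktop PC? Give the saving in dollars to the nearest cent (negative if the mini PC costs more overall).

desktop PC: $0.00 + (258/1000) kW × 12000 h × $0.10 = $0.00 + $309.6 = $309.6
mini PC: $271.28 + (40/1000) kW × 12000 h × $0.10 = $271.28 + $48 = $319.28
Saving = $309.6 − $319.28 = −$9.68

-$9.68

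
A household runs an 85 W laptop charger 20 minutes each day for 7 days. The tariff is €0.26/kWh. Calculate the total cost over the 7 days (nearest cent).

€0.05

Runtime = 20 min × 7 = 140 min = 2.333333… h
Energy = 0.085 kW × 2.333333… h = 0.198333… kWh
Cost = 0.198333… kWh × €0.26/kWh = €0.05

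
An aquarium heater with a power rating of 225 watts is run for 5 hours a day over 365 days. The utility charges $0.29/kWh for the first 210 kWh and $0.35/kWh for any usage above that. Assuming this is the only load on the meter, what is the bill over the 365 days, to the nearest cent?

Runtime = 5 h/day × 365 days = 1825 h
Energy = 0.225 kW × 1825 h = 410.625 kWh
Tier 1 (0–210 kWh): 210 × $0.29 = $60.9
Above 210 kWh: 200.625 × $0.35 = $70.21875
Bill = $131.12

$131.12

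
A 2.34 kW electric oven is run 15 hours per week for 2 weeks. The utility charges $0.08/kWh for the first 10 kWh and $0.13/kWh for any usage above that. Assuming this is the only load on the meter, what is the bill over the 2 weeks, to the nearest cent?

$8.63

Runtime = 15 h/week × 2 weeks = 30 h
Energy = 2.34 kW × 30 h = 70.2 kWh
Tier 1 (0–10 kWh): 10 × $0.08 = $0.8
Above 10 kWh: 60.2 × $0.13 = $7.826
Bill = $8.63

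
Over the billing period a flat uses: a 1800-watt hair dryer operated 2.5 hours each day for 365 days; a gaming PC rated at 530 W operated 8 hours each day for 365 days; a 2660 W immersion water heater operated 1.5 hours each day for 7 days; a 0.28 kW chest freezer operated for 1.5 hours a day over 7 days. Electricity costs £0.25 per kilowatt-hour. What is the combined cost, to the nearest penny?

hair dryer: Runtime = 2.5 h/day × 365 days = 912.5 h
hair dryer: 1.8 kW × 912.5 h = 1642.5 kWh
gaming PC: Runtime = 8 h/day × 365 days = 2920 h
gaming PC: 0.53 kW × 2920 h = 1547.6 kWh
immersion water heater: Runtime = 1.5 h/day × 7 days = 10.5 h
immersion water heater: 2.66 kW × 10.5 h = 27.93 kWh
chest freezer: Runtime = 1.5 h/day × 7 days = 10.5 h
chest freezer: 0.28 kW × 10.5 h = 2.94 kWh
Total energy = 3220.97 kWh
Cost = 3220.97 × £0.25 = £805.24

£805.24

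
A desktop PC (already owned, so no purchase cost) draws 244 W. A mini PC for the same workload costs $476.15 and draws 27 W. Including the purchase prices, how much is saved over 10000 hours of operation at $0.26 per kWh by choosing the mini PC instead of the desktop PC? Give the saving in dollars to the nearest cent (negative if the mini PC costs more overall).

desktop PC: $0.00 + (244/1000) kW × 10000 h × $0.26 = $0.00 + $634.4 = $634.4
mini PC: $476.15 + (27/1000) kW × 10000 h × $0.26 = $476.15 + $70.2 = $546.35
Saving = $634.4 − $546.35 = $88.05

$88.05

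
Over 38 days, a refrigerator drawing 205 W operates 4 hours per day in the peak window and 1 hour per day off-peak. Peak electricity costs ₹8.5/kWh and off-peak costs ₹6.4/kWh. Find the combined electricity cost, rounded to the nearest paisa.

₹314.72

Peak energy = 0.205 kW × 4 h × 38 = 31.16 kWh
Off-peak energy = 0.205 kW × 1 h × 38 = 7.79 kWh
Cost = 31.16 × ₹8.5 + 7.79 × ₹6.4 = ₹264.86 + ₹49.856 = ₹314.72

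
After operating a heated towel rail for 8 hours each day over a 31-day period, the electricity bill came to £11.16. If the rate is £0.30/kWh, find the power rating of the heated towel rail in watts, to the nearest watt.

150 W

Energy = £11.16 ÷ £0.30/kWh = 37.2 kWh
Runtime = 8 h/day × 31 days = 248 h
Power = 37.2 kWh ÷ 248 h = 0.15 kW = 150 W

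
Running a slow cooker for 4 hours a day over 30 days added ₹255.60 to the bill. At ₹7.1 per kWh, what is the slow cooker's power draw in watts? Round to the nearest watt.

Energy = ₹255.60 ÷ ₹7.1/kWh = 36 kWh
Runtime = 4 h/day × 30 days = 120 h
Power = 36 kWh ÷ 120 h = 0.3 kW = 300 W

300 W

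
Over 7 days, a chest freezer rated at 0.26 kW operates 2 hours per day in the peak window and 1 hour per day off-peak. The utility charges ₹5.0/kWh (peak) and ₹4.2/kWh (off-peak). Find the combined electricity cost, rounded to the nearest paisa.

Peak energy = 0.26 kW × 2 h × 7 = 3.64 kWh
Off-peak energy = 0.26 kW × 1 h × 7 = 1.82 kWh
Cost = 3.64 × ₹5.0 + 1.82 × ₹4.2 = ₹18.2 + ₹7.644 = ₹25.84

₹25.84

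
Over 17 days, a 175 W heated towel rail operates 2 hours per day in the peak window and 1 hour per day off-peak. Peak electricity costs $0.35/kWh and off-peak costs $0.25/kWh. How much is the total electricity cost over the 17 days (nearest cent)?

Peak energy = 0.175 kW × 2 h × 17 = 5.95 kWh
Off-peak energy = 0.175 kW × 1 h × 17 = 2.975 kWh
Cost = 5.95 × $0.35 + 2.975 × $0.25 = $2.0825 + $0.74375 = $2.83

$2.83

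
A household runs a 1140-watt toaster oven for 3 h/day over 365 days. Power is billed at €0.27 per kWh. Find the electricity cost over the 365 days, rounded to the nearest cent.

€337.04

Runtime = 3 h/day × 365 days = 1095 h
Energy = 1.14 kW × 1095 h = 1248.3 kWh
Cost = 1248.3 kWh × €0.27/kWh = €337.04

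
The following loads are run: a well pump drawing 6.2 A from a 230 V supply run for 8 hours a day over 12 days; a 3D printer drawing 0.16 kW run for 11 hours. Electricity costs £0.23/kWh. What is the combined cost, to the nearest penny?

well pump: Power = 6.2 A × 230 V = 1426 W = 1.426 kW
well pump: Runtime = 8 h/day × 12 days = 96 h
well pump: 1.426 kW × 96 h = 136.896 kWh
3D printer: 0.16 kW × 11 h = 1.76 kWh
Total energy = 138.656 kWh
Cost = 138.656 × £0.23 = £31.89

£31.89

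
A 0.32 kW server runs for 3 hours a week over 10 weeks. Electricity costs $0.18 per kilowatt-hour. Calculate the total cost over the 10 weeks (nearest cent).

Runtime = 3 h/week × 10 weeks = 30 h
Energy = 0.32 kW × 30 h = 9.6 kWh
Cost = 9.6 kWh × $0.18/kWh = $1.73

$1.73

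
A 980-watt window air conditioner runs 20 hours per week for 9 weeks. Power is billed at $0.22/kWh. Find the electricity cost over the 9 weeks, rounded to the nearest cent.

$38.81

Runtime = 20 h/week × 9 weeks = 180 h
Energy = 0.98 kW × 180 h = 176.4 kWh
Cost = 176.4 kWh × $0.22/kWh = $38.81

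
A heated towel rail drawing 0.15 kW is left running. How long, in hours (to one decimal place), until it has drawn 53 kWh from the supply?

Hours = 53 kWh ÷ 0.15 kW = 353.3 h

353.3 h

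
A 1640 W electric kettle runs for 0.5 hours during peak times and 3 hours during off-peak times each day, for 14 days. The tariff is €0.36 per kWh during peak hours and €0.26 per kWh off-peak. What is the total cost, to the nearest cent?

€22.04

Peak energy = 1.64 kW × 0.5 h × 14 = 11.48 kWh
Off-peak energy = 1.64 kW × 3 h × 14 = 68.88 kWh
Cost = 11.48 × €0.36 + 68.88 × €0.26 = €4.1328 + €17.9088 = €22.04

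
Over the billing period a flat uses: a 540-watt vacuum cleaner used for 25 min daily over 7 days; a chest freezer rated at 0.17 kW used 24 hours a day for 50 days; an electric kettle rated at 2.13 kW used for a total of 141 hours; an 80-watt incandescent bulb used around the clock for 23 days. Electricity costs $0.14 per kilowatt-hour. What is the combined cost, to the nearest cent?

$77.01

vacuum cleaner: Runtime = 25 min × 7 = 175 min = 2.916666… h
vacuum cleaner: 0.54 kW × 2.916666… h = 1.575 kWh
chest freezer: Runtime = 24 h × 50 = 1200 h
chest freezer: 0.17 kW × 1200 h = 204 kWh
electric kettle: 2.13 kW × 141 h = 300.33 kWh
incandescent bulb: Runtime = 24 h × 23 = 552 h
incandescent bulb: 0.08 kW × 552 h = 44.16 kWh
Total energy = 550.065 kWh
Cost = 550.065 × $0.14 = $77.01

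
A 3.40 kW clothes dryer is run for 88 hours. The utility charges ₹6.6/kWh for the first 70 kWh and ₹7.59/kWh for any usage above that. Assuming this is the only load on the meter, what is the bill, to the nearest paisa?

₹2201.63

Energy = 3.4 kW × 88 h = 299.2 kWh
Tier 1 (0–70 kWh): 70 × ₹6.6 = ₹462
Above 70 kWh: 229.2 × ₹7.59 = ₹1739.628
Bill = ₹2201.63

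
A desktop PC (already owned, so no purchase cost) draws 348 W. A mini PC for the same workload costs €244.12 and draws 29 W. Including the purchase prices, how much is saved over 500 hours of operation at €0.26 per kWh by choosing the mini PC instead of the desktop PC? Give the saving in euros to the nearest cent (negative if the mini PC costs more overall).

desktop PC: €0.00 + (348/1000) kW × 500 h × €0.26 = €0.00 + €45.24 = €45.24
mini PC: €244.12 + (29/1000) kW × 500 h × €0.26 = €244.12 + €3.77 = €247.89
Saving = €45.24 − €247.89 = −€202.65

-€202.65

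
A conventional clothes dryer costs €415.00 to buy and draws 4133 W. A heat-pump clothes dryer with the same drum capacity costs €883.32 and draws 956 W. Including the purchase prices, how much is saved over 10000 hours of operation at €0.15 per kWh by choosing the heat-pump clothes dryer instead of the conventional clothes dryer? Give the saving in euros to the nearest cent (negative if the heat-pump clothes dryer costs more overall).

€4297.18

conventional clothes dryer: €415.00 + (4133/1000) kW × 10000 h × €0.15 = €415.00 + €6199.5 = €6614.5
heat-pump clothes dryer: €883.32 + (956/1000) kW × 10000 h × €0.15 = €883.32 + €1434 = €2317.32
Saving = €6614.5 − €2317.32 = €4297.18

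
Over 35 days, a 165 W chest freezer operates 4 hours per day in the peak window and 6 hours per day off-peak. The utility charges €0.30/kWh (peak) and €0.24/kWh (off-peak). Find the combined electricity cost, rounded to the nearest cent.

Peak energy = 0.165 kW × 4 h × 35 = 23.1 kWh
Off-peak energy = 0.165 kW × 6 h × 35 = 34.65 kWh
Cost = 23.1 × €0.30 + 34.65 × €0.24 = €6.93 + €8.316 = €15.25

€15.25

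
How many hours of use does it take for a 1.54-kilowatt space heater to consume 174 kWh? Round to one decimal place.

113.0 h

Hours = 174 kWh ÷ 1.54 kW = 113.0 h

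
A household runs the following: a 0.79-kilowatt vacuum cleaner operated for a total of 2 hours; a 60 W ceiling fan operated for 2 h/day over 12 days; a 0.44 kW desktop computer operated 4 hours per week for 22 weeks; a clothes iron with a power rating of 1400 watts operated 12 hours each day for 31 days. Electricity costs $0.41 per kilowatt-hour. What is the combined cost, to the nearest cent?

vacuum cleaner: 0.79 kW × 2 h = 1.58 kWh
ceiling fan: Runtime = 2 h/day × 12 days = 24 h
ceiling fan: 0.06 kW × 24 h = 1.44 kWh
desktop computer: Runtime = 4 h/week × 22 weeks = 88 h
desktop computer: 0.44 kW × 88 h = 38.72 kWh
clothes iron: Runtime = 12 h/day × 31 days = 372 h
clothes iron: 1.4 kW × 372 h = 520.8 kWh
Total energy = 562.54 kWh
Cost = 562.54 × $0.41 = $230.64

$230.64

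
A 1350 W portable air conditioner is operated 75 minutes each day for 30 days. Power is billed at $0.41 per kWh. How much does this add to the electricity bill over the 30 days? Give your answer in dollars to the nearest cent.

Runtime = 75 min × 30 = 2250 min = 37.5 h
Energy = 1.35 kW × 37.5 h = 50.625 kWh
Cost = 50.625 kWh × $0.41/kWh = $20.76

$20.76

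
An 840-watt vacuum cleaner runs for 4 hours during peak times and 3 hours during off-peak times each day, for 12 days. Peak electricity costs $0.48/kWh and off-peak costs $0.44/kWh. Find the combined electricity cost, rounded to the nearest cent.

Peak energy = 0.84 kW × 4 h × 12 = 40.32 kWh
Off-peak energy = 0.84 kW × 3 h × 12 = 30.24 kWh
Cost = 40.32 × $0.48 + 30.24 × $0.44 = $19.3536 + $13.3056 = $32.66

$32.66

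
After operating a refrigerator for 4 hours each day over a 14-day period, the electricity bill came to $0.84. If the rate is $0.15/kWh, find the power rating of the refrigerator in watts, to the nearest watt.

Energy = $0.84 ÷ $0.15/kWh = 5.6 kWh
Runtime = 4 h/day × 14 days = 56 h
Power = 5.6 kWh ÷ 56 h = 0.1 kW = 100 W

100 W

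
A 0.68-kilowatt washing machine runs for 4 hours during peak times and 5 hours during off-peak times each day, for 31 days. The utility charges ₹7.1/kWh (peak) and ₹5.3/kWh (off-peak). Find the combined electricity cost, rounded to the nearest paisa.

₹1157.29

Peak energy = 0.68 kW × 4 h × 31 = 84.32 kWh
Off-peak energy = 0.68 kW × 5 h × 31 = 105.4 kWh
Cost = 84.32 × ₹7.1 + 105.4 × ₹5.3 = ₹598.672 + ₹558.62 = ₹1157.29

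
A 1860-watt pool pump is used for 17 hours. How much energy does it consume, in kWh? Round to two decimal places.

Energy = 1.86 kW × 17 h = 31.62 kWh

31.62 kWh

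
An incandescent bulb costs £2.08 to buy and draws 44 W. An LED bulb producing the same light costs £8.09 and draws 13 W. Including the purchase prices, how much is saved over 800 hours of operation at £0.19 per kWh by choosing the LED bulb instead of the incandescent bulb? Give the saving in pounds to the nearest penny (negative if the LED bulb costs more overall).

incandescent bulb: £2.08 + (44/1000) kW × 800 h × £0.19 = £2.08 + £6.688 = £8.768
LED bulb: £8.09 + (13/1000) kW × 800 h × £0.19 = £8.09 + £1.976 = £10.066
Saving = £8.768 − £10.066 = −£1.298 → -£1.30

-£1.30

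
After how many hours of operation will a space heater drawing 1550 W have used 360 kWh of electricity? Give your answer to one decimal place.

232.3 h

Hours = 360 kWh ÷ 1.55 kW = 232.3 h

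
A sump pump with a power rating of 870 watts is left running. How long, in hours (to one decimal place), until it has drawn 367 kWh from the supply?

Hours = 367 kWh ÷ 0.87 kW = 421.8 h

421.8 h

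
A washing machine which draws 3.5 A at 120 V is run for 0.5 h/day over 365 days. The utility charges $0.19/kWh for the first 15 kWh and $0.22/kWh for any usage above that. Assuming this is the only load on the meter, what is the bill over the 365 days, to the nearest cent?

$16.41

Power = 3.5 A × 120 V = 420 W = 0.42 kW
Runtime = 0.5 h/day × 365 days = 182.5 h
Energy = 0.42 kW × 182.5 h = 76.65 kWh
Tier 1 (0–15 kWh): 15 × $0.19 = $2.85
Above 15 kWh: 61.65 × $0.22 = $13.563
Bill = $16.41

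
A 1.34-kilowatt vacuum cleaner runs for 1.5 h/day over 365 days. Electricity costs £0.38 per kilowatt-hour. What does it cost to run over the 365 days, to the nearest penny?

£278.79

Runtime = 1.5 h/day × 365 days = 547.5 h
Energy = 1.34 kW × 547.5 h = 733.65 kWh
Cost = 733.65 kWh × £0.38/kWh = £278.79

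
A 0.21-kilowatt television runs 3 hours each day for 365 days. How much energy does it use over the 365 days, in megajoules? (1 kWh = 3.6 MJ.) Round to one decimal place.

827.8 MJ

Runtime = 3 h/day × 365 days = 1095 h
Energy = 0.21 kW × 1095 h = 229.95 kWh
= 229.95 × 3.6 MJ = 827.8 MJ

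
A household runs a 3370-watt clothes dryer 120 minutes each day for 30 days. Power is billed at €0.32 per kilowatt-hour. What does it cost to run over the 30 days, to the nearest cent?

Runtime = 120 min × 30 = 3600 min = 60 h
Energy = 3.37 kW × 60 h = 202.2 kWh
Cost = 202.2 kWh × €0.32/kWh = €64.70

€64.70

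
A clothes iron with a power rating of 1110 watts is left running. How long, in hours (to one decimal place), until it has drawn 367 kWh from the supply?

Hours = 367 kWh ÷ 1.11 kW = 330.6 h

330.6 h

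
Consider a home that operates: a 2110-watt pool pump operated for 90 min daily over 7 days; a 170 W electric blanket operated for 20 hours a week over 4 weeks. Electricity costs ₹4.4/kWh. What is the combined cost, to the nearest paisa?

pool pump: Runtime = 90 min × 7 = 630 min = 10.5 h
pool pump: 2.11 kW × 10.5 h = 22.155 kWh
electric blanket: Runtime = 20 h/week × 4 weeks = 80 h
electric blanket: 0.17 kW × 80 h = 13.6 kWh
Total energy = 35.755 kWh
Cost = 35.755 × ₹4.4 = ₹157.32

₹157.32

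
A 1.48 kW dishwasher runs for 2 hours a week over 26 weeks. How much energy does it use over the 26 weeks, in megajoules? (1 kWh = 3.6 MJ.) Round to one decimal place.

277.1 MJ

Runtime = 2 h/week × 26 weeks = 52 h
Energy = 1.48 kW × 52 h = 76.96 kWh
= 76.96 × 3.6 MJ = 277.1 MJ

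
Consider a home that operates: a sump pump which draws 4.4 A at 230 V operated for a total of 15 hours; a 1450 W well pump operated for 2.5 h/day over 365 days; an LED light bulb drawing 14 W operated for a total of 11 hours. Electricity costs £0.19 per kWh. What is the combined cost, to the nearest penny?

sump pump: Power = 4.4 A × 230 V = 1012 W = 1.012 kW
sump pump: 1.012 kW × 15 h = 15.18 kWh
well pump: Runtime = 2.5 h/day × 365 days = 912.5 h
well pump: 1.45 kW × 912.5 h = 1323.125 kWh
LED light bulb: 0.014 kW × 11 h = 0.154 kWh
Total energy = 1338.459 kWh
Cost = 1338.459 × £0.19 = £254.31

£254.31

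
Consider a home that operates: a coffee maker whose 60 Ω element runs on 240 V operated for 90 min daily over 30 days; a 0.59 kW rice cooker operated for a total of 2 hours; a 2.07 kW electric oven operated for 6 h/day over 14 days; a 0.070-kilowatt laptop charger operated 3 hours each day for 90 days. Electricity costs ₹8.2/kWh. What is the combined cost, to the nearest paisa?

₹1944.71

coffee maker: Power = V²/R = 240²/60 = 960 W = 0.96 kW
coffee maker: Runtime = 90 min × 30 = 2700 min = 45 h
coffee maker: 0.96 kW × 45 h = 43.2 kWh
rice cooker: 0.59 kW × 2 h = 1.18 kWh
electric oven: Runtime = 6 h/day × 14 days = 84 h
electric oven: 2.07 kW × 84 h = 173.88 kWh
laptop charger: Runtime = 3 h/day × 90 days = 270 h
laptop charger: 0.07 kW × 270 h = 18.9 kWh
Total energy = 237.16 kWh
Cost = 237.16 × ₹8.2 = ₹1944.71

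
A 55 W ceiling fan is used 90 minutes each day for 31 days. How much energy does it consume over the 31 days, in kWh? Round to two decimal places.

2.56 kWh

Runtime = 90 min × 31 = 2790 min = 46.5 h
Energy = 0.055 kW × 46.5 h = 2.5575 kWh ≈ 2.56 kWh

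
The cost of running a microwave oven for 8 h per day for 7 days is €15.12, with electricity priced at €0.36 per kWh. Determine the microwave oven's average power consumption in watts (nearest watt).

750 W

Energy = €15.12 ÷ €0.36/kWh = 42 kWh
Runtime = 8 h/day × 7 days = 56 h
Power = 42 kWh ÷ 56 h = 0.75 kW = 750 W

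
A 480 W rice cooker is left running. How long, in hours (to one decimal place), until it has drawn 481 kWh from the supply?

Hours = 481 kWh ÷ 0.48 kW = 1002.1 h

1002.1 h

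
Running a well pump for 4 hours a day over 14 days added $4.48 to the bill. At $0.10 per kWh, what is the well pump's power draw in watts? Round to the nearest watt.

Energy = $4.48 ÷ $0.10/kWh = 44.8 kWh
Runtime = 4 h/day × 14 days = 56 h
Power = 44.8 kWh ÷ 56 h = 0.8 kW = 800 W

800 W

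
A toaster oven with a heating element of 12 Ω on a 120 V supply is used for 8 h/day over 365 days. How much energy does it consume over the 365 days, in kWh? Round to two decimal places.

3504.00 kWh

Power = V²/R = 120²/12 = 1200 W = 1.2 kW
Runtime = 8 h/day × 365 days = 2920 h
Energy = 1.2 kW × 2920 h = 3504 kWh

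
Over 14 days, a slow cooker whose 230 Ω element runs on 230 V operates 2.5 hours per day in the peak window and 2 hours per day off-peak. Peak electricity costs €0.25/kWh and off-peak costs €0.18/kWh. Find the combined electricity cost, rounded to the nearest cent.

Power = V²/R = 230²/230 = 230 W = 0.23 kW
Peak energy = 0.23 kW × 2.5 h × 14 = 8.05 kWh
Off-peak energy = 0.23 kW × 2 h × 14 = 6.44 kWh
Cost = 8.05 × €0.25 + 6.44 × €0.18 = €2.0125 + €1.1592 = €3.17

€3.17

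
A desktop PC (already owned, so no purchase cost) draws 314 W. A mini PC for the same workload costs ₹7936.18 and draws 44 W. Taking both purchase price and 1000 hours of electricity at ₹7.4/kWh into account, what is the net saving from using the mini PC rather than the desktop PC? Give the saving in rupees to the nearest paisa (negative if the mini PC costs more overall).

desktop PC: ₹0.00 + (314/1000) kW × 1000 h × ₹7.4 = ₹0.00 + ₹2323.6 = ₹2323.6
mini PC: ₹7936.18 + (44/1000) kW × 1000 h × ₹7.4 = ₹7936.18 + ₹325.6 = ₹8261.78
Saving = ₹2323.6 − ₹8261.78 = −₹5938.18

-₹5938.18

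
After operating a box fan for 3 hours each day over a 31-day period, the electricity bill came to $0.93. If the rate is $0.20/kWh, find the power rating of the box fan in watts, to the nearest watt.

Energy = $0.93 ÷ $0.20/kWh = 4.65 kWh
Runtime = 3 h/day × 31 days = 93 h
Power = 4.65 kWh ÷ 93 h = 0.05 kW = 50 W

50 W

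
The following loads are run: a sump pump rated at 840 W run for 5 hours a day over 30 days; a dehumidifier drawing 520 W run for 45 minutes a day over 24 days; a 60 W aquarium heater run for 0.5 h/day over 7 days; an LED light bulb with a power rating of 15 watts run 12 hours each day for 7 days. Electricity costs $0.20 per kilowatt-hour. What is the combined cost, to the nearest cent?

sump pump: Runtime = 5 h/day × 30 days = 150 h
sump pump: 0.84 kW × 150 h = 126 kWh
dehumidifier: Runtime = 45 min × 24 = 1080 min = 18 h
dehumidifier: 0.52 kW × 18 h = 9.36 kWh
aquarium heater: Runtime = 0.5 h/day × 7 days = 3.5 h
aquarium heater: 0.06 kW × 3.5 h = 0.21 kWh
LED light bulb: Runtime = 12 h/day × 7 days = 84 h
LED light bulb: 0.015 kW × 84 h = 1.26 kWh
Total energy = 136.83 kWh
Cost = 136.83 × $0.20 = $27.37

$27.37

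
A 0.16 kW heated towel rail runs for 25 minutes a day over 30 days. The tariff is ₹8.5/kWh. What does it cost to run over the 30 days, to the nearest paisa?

Runtime = 25 min × 30 = 750 min = 12.5 h
Energy = 0.16 kW × 12.5 h = 2 kWh
Cost = 2 kWh × ₹8.5/kWh = ₹17.00

₹17.00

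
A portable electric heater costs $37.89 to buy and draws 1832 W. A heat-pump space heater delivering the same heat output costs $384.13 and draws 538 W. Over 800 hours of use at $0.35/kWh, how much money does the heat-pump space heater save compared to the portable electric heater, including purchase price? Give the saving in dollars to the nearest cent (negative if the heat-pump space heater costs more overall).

portable electric heater: $37.89 + (1832/1000) kW × 800 h × $0.35 = $37.89 + $512.96 = $550.85
heat-pump space heater: $384.13 + (538/1000) kW × 800 h × $0.35 = $384.13 + $150.64 = $534.77
Saving = $550.85 − $534.77 = $16.08

$16.08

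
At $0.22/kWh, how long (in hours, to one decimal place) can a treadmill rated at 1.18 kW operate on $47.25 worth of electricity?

Energy available = $47.25 ÷ $0.22/kWh = 214.7727 kWh
Hours = 214.7727 kWh ÷ 1.18 kW = 182.0 h

182.0 h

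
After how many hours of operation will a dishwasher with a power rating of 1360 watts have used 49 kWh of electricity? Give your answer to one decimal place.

Hours = 49 kWh ÷ 1.36 kW = 36.0 h

36.0 h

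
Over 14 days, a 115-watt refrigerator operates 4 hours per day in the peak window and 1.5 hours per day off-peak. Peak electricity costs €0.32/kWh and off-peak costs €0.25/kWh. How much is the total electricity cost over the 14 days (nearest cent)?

Peak energy = 0.115 kW × 4 h × 14 = 6.44 kWh
Off-peak energy = 0.115 kW × 1.5 h × 14 = 2.415 kWh
Cost = 6.44 × €0.32 + 2.415 × €0.25 = €2.0608 + €0.60375 = €2.66

€2.66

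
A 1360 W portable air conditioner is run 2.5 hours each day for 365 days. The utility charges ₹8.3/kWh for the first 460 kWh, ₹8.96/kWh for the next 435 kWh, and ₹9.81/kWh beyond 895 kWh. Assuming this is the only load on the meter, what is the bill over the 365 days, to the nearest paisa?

₹11109.86

Runtime = 2.5 h/day × 365 days = 912.5 h
Energy = 1.36 kW × 912.5 h = 1241 kWh
Tier 1 (0–460 kWh): 460 × ₹8.3 = ₹3818
Tier 2 (460–895 kWh): 435 × ₹8.96 = ₹3897.6
Above 895 kWh: 346 × ₹9.81 = ₹3394.26
Bill = ₹11109.86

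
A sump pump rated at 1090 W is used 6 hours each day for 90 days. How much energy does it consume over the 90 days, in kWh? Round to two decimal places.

588.60 kWh

Runtime = 6 h/day × 90 days = 540 h
Energy = 1.09 kW × 540 h = 588.6 kWh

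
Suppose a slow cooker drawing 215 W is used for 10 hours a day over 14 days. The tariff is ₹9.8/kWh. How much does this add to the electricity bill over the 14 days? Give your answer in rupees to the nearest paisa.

₹294.98

Runtime = 10 h/day × 14 days = 140 h
Energy = 0.215 kW × 140 h = 30.1 kWh
Cost = 30.1 kWh × ₹9.8/kWh = ₹294.98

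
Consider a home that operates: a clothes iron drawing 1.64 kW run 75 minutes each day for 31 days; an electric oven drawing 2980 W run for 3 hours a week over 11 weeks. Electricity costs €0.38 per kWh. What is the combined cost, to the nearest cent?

€61.52

clothes iron: Runtime = 75 min × 31 = 2325 min = 38.75 h
clothes iron: 1.64 kW × 38.75 h = 63.55 kWh
electric oven: Runtime = 3 h/week × 11 weeks = 33 h
electric oven: 2.98 kW × 33 h = 98.34 kWh
Total energy = 161.89 kWh
Cost = 161.89 × €0.38 = €61.52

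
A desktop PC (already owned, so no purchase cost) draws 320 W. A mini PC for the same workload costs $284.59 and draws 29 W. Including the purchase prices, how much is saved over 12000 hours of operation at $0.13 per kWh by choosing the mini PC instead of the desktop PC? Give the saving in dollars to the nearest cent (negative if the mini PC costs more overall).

$169.37

desktop PC: $0.00 + (320/1000) kW × 12000 h × $0.13 = $0.00 + $499.2 = $499.2
mini PC: $284.59 + (29/1000) kW × 12000 h × $0.13 = $284.59 + $45.24 = $329.83
Saving = $499.2 − $329.83 = $169.37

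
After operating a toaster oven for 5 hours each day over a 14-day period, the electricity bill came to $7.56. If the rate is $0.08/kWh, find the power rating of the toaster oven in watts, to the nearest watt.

1350 W

Energy = $7.56 ÷ $0.08/kWh = 94.5 kWh
Runtime = 5 h/day × 14 days = 70 h
Power = 94.5 kWh ÷ 70 h = 1.35 kW = 1350 W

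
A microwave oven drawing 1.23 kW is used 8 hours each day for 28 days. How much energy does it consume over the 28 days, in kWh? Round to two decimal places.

275.52 kWh

Runtime = 8 h/day × 28 days = 224 h
Energy = 1.23 kW × 224 h = 275.52 kWh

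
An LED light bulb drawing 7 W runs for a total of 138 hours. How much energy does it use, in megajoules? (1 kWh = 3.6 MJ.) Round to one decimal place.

3.5 MJ

Energy = 0.007 kW × 138 h = 0.966 kWh
= 0.966 × 3.6 MJ = 3.5 MJ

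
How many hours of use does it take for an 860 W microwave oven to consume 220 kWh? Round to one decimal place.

Hours = 220 kWh ÷ 0.86 kW = 255.8 h

255.8 h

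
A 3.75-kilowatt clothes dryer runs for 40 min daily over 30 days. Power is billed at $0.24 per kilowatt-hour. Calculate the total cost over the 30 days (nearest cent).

Runtime = 40 min × 30 = 1200 min = 20 h
Energy = 3.75 kW × 20 h = 75 kWh
Cost = 75 kWh × $0.24/kWh = $18.00

$18.00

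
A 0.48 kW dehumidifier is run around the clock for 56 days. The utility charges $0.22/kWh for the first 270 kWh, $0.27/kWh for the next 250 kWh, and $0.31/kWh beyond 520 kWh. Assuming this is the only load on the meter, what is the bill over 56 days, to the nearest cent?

$165.69

Runtime = 24 h × 56 = 1344 h
Energy = 0.48 kW × 1344 h = 645.12 kWh
Tier 1 (0–270 kWh): 270 × $0.22 = $59.4
Tier 2 (270–520 kWh): 250 × $0.27 = $67.5
Above 520 kWh: 125.12 × $0.31 = $38.7872
Bill = $165.69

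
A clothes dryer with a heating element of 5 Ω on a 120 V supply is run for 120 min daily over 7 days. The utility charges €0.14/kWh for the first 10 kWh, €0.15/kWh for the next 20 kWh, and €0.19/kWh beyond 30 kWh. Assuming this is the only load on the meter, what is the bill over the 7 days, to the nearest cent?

Power = V²/R = 120²/5 = 2880 W = 2.88 kW
Runtime = 120 min × 7 = 840 min = 14 h
Energy = 2.88 kW × 14 h = 40.32 kWh
Tier 1 (0–10 kWh): 10 × €0.14 = €1.4
Tier 2 (10–30 kWh): 20 × €0.15 = €3
Above 30 kWh: 10.32 × €0.19 = €1.9608
Bill = €6.36

€6.36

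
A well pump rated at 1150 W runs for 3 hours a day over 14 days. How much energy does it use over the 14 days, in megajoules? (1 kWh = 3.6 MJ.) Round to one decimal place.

173.9 MJ

Runtime = 3 h/day × 14 days = 42 h
Energy = 1.15 kW × 42 h = 48.3 kWh
= 48.3 × 3.6 MJ = 173.9 MJ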